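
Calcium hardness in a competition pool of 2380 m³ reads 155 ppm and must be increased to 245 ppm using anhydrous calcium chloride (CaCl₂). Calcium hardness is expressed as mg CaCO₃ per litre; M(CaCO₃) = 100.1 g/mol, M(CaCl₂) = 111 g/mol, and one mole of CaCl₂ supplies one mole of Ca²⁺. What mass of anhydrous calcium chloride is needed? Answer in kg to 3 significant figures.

Volume: 2380 m³ = 2,380,000 L.
Hardness to add: (245 − 155) = 90 mg/L as CaCO₃ × 2,380,000 L = 214,200 g as CaCO₃.
Moles of Ca²⁺ (1 mol Ca²⁺ ≡ 1 mol CaCO₃): 214,200 / 100.1 g/mol = 2140 mol.
Mass of CaCl₂: 2140 × 111 = 237,500 g.

238 kg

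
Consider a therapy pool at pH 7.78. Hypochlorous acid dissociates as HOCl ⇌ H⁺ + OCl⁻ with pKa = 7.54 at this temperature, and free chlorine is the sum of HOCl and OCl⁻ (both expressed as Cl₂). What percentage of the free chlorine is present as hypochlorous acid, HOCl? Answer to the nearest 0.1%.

[OCl⁻]/[HOCl] = 10^(pH − pKa) = 10^(7.78 − 7.54) = 10^0.24 = 1.738.
Fraction as HOCl = 1 / (1 + 1.738) = 0.3653.

36.5%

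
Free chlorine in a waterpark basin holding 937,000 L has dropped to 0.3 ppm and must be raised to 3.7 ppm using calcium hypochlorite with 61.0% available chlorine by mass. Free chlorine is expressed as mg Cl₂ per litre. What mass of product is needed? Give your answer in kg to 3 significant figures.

Chlorine deficit: 3.7 − 0.3 = 3.4 ppm = 3.4 mg/L as Cl₂.
Cl₂ equivalent needed: 3.4 mg/L × 937,000 L = 3,186,000 mg = 3186 g.
Product at 61.0% available chlorine: 3186 / 0.61 = 5223 g.

5.22 kg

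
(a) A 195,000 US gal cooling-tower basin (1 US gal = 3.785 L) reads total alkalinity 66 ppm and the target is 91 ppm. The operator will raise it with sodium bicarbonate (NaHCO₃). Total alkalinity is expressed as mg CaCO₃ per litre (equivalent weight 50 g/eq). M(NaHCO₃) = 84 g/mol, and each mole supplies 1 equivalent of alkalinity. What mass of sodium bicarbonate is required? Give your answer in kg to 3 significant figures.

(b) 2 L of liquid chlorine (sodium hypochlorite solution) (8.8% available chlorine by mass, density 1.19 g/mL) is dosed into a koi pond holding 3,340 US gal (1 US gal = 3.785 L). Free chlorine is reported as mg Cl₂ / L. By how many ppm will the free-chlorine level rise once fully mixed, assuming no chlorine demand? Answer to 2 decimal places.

(a) 31.0 kg; (b) 16.57 ppm

(a) Volume: 195,000 US gal × 3.785 L/gal = 738,075 L.
(a) Alkalinity to add: (91 − 66) = 25 mg/L as CaCO₃ × 738,075 L = 18,450 g as CaCO₃.
(a) Equivalents: 18,450 g ÷ 50 g/eq = 369 eq.
(a) NaHCO₃ supplies 1 eq per mole → 369 mol.
(a) Mass: 369 mol × 84 g/mol = 31,000 g.

(b) Volume: 3,340 US gal × 3.785 L/gal = 12,642 L.
(b) Mass of solution: 2 L × 1000 mL/L × 1.19 g/mL = 2380 g.
(b) Available chlorine delivered: 2380 g × 0.088 = 209.4 g as Cl₂.
(b) Concentration rise: 209.4 g / 12,642 L = 16.57 mg/L = 16.57 ppm.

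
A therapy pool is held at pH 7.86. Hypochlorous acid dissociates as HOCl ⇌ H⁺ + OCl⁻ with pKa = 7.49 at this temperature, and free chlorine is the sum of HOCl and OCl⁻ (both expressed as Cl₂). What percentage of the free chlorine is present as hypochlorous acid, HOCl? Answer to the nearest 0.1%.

[OCl⁻]/[HOCl] = 10^(pH − pKa) = 10^(7.86 − 7.49) = 10^0.37 = 2.344.
Fraction as HOCl = 1 / (1 + 2.344) = 0.299.

29.9%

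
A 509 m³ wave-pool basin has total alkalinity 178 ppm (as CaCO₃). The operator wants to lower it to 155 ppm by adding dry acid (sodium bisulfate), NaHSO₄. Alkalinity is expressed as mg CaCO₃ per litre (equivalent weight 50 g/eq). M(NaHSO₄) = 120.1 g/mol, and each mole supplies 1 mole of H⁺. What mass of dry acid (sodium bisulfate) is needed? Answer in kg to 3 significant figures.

Volume: 509 m³ = 509,000 L.
Alkalinity to neutralize: (178 − 155) = 23 mg/L as CaCO₃ × 509,000 L = 11,710 g as CaCO₃.
Equivalents of H⁺ required: 11,710 ÷ 50 g/eq = 234.1 eq = 234.1 mol NaHSO₄.
Mass of NaHSO₄: 234.1 × 120.1 = 28,120 g.

28.1 kg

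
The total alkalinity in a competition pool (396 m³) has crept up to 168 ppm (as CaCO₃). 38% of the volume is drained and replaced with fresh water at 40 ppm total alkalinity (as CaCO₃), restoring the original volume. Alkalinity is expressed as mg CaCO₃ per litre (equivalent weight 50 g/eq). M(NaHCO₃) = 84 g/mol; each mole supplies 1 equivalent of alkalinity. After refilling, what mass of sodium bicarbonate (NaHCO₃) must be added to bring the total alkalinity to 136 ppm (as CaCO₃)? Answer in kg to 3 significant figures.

11.1 kg

Volume: 396 m³ = 396,000 L.
After draining 38% and refilling: 168 × 0.62 + 40 × 0.38 = 119.36 ppm.
Deficit to target: 136 − 119.36 = 16.64 mg/L.
As CaCO₃: 16.64 mg/L × 396,000 L = 6589 g; ÷ 50 g/eq ÷ 1 = 131.8 mol NaHCO₃.
Mass: 131.8 × 84 = 11,070 g.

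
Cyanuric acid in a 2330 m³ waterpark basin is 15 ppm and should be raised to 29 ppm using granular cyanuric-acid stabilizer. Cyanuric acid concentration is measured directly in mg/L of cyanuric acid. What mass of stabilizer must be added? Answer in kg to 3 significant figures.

Volume: 2330 m³ = 2,330,000 L.
CYA to add: (29 − 15) = 14 mg/L × 2,330,000 L = 32,620 g cyanuric acid.

32.6 kg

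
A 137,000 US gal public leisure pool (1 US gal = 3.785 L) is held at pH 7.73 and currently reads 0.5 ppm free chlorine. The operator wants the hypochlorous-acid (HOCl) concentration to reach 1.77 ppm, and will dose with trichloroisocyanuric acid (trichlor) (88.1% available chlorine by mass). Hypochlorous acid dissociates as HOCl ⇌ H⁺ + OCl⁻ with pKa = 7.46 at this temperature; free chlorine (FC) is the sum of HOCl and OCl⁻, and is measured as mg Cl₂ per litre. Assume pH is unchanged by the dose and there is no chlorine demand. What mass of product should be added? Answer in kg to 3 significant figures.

Volume: 137,000 US gal × 3.785 L/gal = 518,545 L.
[OCl⁻]/[HOCl] = 10^(pH − pKa) = 10^(7.73 − 7.46) = 1.862; fraction as HOCl = 1/(1 + 1.862) = 0.3494.
Free chlorine required for 1.77 ppm HOCl: 1.77 / 0.3494 = 5.066 ppm.
FC to add: 5.066 − 0.5 = 4.566 mg/L as Cl₂.
Cl₂ equivalent: 4.566 mg/L × 518,545 L = 2368 g.
Product at 88.1% available Cl: 2368 / 0.881 = 2687 g.

2.69 kg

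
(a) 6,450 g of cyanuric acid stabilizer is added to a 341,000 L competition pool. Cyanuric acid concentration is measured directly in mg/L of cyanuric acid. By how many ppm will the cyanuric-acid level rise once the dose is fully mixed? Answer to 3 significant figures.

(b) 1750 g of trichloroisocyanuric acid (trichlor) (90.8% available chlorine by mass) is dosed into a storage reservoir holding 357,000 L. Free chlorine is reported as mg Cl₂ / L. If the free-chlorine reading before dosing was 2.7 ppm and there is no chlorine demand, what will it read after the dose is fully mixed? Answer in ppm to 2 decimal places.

(a) Rise: 6,450 g / 341,000 L × 1000 = 18.91 mg/L.

(b) Available chlorine delivered: 1750 g × 0.908 = 1589 g as Cl₂.
(b) Concentration rise: 1589 g / 357,000 L = 4.451 mg/L = 4.45 ppm.
(b) Final FC: 2.7 + 4.45 = 7.15 ppm.

(a) 18.9 ppm; (b) 7.15 ppm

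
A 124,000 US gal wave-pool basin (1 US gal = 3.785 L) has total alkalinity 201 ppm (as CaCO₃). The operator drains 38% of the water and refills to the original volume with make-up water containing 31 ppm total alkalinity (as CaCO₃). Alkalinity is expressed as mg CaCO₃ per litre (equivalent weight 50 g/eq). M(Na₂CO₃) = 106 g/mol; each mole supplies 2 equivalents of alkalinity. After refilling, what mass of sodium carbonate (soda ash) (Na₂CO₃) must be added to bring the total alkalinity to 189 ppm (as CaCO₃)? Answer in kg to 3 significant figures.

26.2 kg

Volume: 124,000 US gal × 3.785 L/gal = 469,340 L.
After draining 38% and refilling: 201 × 0.62 + 31 × 0.38 = 136.4 ppm.
Deficit to target: 189 − 136.4 = 52.6 mg/L.
As CaCO₃: 52.6 mg/L × 469,340 L = 24,690 g; ÷ 50 g/eq ÷ 2 = 246.9 mol Na₂CO₃.
Mass: 246.9 × 106 = 26,170 g.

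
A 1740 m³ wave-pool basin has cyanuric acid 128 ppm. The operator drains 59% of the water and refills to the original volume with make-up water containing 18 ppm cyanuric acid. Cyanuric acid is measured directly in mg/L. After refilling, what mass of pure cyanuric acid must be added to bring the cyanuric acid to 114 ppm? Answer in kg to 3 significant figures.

Volume: 1740 m³ = 1,740,000 L.
After draining 59% and refilling: 128 × 0.41 + 18 × 0.59 = 63.1 ppm.
Deficit to target: 114 − 63.1 = 50.9 mg/L.
Mass: 50.9 mg/L × 1,740,000 L = 88,570 g cyanuric acid.

88.6 kg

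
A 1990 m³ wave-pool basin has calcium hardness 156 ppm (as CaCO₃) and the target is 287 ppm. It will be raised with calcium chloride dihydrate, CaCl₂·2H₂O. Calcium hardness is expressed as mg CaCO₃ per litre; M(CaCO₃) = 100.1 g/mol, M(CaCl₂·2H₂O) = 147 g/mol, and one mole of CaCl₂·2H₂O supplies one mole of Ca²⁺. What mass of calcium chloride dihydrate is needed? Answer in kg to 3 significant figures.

Volume: 1990 m³ = 1,990,000 L.
Hardness to add: (287 − 156) = 131 mg/L as CaCO₃ × 1,990,000 L = 260,700 g as CaCO₃.
Moles of Ca²⁺ (1 mol Ca²⁺ ≡ 1 mol CaCO₃): 260,700 / 100.1 g/mol = 2604 mol.
Mass of CaCl₂·2H₂O: 2604 × 147 = 382,800 g.

383 kg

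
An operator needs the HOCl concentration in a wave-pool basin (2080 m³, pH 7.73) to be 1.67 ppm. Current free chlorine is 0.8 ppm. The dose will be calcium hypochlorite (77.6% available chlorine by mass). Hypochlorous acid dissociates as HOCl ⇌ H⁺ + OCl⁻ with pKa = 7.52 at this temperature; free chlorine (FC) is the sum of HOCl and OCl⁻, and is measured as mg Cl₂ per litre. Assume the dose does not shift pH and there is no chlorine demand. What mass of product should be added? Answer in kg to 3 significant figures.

Volume: 2080 m³ = 2,080,000 L.
[OCl⁻]/[HOCl] = 10^(pH − pKa) = 10^(7.73 − 7.52) = 1.622; fraction as HOCl = 1/(1 + 1.622) = 0.3814.
Free chlorine required for 1.67 ppm HOCl: 1.67 / 0.3814 = 4.378 ppm.
FC to add: 4.378 − 0.8 = 3.578 mg/L as Cl₂.
Cl₂ equivalent: 3.578 mg/L × 2,080,000 L = 7443 g.
Product at 77.6% available Cl: 7443 / 0.776 = 9592 g.

9.59 kg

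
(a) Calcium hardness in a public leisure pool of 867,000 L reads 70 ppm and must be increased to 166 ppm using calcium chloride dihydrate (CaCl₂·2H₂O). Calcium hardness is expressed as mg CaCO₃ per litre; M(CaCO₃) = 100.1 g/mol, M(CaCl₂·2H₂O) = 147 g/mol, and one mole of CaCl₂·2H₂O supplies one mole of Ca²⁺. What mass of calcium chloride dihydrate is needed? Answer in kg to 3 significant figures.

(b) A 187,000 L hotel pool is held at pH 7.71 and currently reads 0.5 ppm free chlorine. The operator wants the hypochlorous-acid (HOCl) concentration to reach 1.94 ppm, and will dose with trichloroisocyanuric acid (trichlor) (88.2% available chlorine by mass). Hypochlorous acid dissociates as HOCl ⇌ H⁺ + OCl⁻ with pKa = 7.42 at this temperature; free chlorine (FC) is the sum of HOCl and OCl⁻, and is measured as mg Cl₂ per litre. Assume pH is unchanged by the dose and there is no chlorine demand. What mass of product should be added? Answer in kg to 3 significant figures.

(a) 122 kg; (b) 1.11 kg

(a) Hardness to add: (166 − 70) = 96 mg/L as CaCO₃ × 867,000 L = 83,230 g as CaCO₃.
(a) Moles of Ca²⁺ (1 mol Ca²⁺ ≡ 1 mol CaCO₃): 83,230 / 100.1 g/mol = 831.5 mol.
(a) Mass of CaCl₂·2H₂O: 831.5 × 147 = 122,200 g.

(b) [OCl⁻]/[HOCl] = 10^(pH − pKa) = 10^(7.71 − 7.42) = 1.95; fraction as HOCl = 1/(1 + 1.95) = 0.339.
(b) Free chlorine required for 1.94 ppm HOCl: 1.94 / 0.339 = 5.723 ppm.
(b) FC to add: 5.723 − 0.5 = 5.223 mg/L as Cl₂.
(b) Cl₂ equivalent: 5.223 mg/L × 187,000 L = 976.6 g.
(b) Product at 88.2% available Cl: 976.6 / 0.882 = 1107 g.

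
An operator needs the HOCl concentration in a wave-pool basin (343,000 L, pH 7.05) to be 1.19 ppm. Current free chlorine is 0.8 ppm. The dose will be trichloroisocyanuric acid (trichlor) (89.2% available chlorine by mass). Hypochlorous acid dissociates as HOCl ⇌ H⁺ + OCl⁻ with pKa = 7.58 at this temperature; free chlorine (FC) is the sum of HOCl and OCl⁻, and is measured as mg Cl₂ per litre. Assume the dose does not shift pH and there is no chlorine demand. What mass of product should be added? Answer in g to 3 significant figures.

285 g

[OCl⁻]/[HOCl] = 10^(pH − pKa) = 10^(7.05 − 7.58) = 0.2951; fraction as HOCl = 1/(1 + 0.2951) = 0.7721.
Free chlorine required for 1.19 ppm HOCl: 1.19 / 0.7721 = 1.541 ppm.
FC to add: 1.541 − 0.8 = 0.7412 mg/L as Cl₂.
Cl₂ equivalent: 0.7412 mg/L × 343,000 L = 254.2 g.
Product at 89.2% available Cl: 254.2 / 0.892 = 285 g.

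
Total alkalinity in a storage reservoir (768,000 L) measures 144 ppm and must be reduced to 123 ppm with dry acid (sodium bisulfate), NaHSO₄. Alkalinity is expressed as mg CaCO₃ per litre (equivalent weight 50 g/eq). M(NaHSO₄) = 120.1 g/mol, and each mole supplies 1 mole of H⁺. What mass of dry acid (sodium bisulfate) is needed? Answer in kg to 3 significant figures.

38.7 kg

Alkalinity to neutralize: (144 − 123) = 21 mg/L as CaCO₃ × 768,000 L = 16,130 g as CaCO₃.
Equivalents of H⁺ required: 16,130 ÷ 50 g/eq = 322.6 eq = 322.6 mol NaHSO₄.
Mass of NaHSO₄: 322.6 × 120.1 = 38,740 g.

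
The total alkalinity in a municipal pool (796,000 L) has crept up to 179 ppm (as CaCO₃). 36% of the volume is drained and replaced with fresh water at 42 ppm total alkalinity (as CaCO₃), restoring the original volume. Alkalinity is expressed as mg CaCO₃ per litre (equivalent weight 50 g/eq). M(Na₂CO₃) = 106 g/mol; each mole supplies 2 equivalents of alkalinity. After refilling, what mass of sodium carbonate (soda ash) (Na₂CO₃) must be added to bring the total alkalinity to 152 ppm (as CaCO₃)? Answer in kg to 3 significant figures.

After draining 36% and refilling: 179 × 0.64 + 42 × 0.36 = 129.68 ppm.
Deficit to target: 152 − 129.68 = 22.32 mg/L.
As CaCO₃: 22.32 mg/L × 796,000 L = 17,770 g; ÷ 50 g/eq ÷ 2 = 177.7 mol Na₂CO₃.
Mass: 177.7 × 106 = 18,830 g.

18.8 kg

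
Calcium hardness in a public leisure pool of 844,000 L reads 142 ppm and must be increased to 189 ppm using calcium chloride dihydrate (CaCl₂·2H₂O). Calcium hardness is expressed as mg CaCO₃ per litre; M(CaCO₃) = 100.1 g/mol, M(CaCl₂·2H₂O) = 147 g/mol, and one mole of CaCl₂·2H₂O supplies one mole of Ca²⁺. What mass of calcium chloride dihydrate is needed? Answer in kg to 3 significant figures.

Hardness to add: (189 − 142) = 47 mg/L as CaCO₃ × 844,000 L = 39,670 g as CaCO₃.
Moles of Ca²⁺ (1 mol Ca²⁺ ≡ 1 mol CaCO₃): 39,670 / 100.1 g/mol = 396.3 mol.
Mass of CaCl₂·2H₂O: 396.3 × 147 = 58,250 g.

58.3 kg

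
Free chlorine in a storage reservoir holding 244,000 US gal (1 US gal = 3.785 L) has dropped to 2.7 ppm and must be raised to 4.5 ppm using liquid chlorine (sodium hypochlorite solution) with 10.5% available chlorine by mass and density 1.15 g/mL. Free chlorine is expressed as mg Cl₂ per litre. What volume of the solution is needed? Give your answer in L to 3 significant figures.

Volume: 244,000 US gal × 3.785 L/gal = 923,540 L.
Chlorine deficit: 4.5 − 2.7 = 1.8 ppm = 1.8 mg/L as Cl₂.
Cl₂ equivalent needed: 1.8 mg/L × 923,540 L = 1,662,000 mg = 1662 g.
Product at 10.5% available chlorine: 1662 / 0.105 = 15,830 g.
Volume at density 1.15 g/mL: 15,830 g ÷ 1.15 g/mL = 13,770 mL.

13.8 L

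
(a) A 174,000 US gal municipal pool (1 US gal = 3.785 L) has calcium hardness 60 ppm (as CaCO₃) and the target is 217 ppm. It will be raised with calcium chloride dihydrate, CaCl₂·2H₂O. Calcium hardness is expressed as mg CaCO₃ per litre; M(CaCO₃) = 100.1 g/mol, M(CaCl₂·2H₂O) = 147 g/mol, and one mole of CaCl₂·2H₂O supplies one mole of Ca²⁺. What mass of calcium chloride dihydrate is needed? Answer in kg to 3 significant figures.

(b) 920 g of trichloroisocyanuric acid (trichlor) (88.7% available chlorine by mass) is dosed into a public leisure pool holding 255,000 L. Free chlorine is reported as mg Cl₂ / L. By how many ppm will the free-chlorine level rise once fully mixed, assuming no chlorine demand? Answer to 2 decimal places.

(a) Volume: 174,000 US gal × 3.785 L/gal = 658,590 L.
(a) Hardness to add: (217 − 60) = 157 mg/L as CaCO₃ × 658,590 L = 103,400 g as CaCO₃.
(a) Moles of Ca²⁺ (1 mol Ca²⁺ ≡ 1 mol CaCO₃): 103,400 / 100.1 g/mol = 1033 mol.
(a) Mass of CaCl₂·2H₂O: 1033 × 147 = 151,800 g.

(b) Available chlorine delivered: 920 g × 0.887 = 816 g as Cl₂.
(b) Concentration rise: 816 g / 255,000 L = 3.2 mg/L = 3.20 ppm.

(a) 152 kg; (b) 3.20 ppm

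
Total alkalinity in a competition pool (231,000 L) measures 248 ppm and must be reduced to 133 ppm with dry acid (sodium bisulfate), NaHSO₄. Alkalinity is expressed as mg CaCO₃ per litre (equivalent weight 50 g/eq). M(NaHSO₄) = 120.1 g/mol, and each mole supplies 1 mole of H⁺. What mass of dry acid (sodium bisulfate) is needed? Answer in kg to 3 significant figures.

Alkalinity to neutralize: (248 − 133) = 115 mg/L as CaCO₃ × 231,000 L = 26,560 g as CaCO₃.
Equivalents of H⁺ required: 26,560 ÷ 50 g/eq = 531.3 eq = 531.3 mol NaHSO₄.
Mass of NaHSO₄: 531.3 × 120.1 = 63,810 g.

63.8 kg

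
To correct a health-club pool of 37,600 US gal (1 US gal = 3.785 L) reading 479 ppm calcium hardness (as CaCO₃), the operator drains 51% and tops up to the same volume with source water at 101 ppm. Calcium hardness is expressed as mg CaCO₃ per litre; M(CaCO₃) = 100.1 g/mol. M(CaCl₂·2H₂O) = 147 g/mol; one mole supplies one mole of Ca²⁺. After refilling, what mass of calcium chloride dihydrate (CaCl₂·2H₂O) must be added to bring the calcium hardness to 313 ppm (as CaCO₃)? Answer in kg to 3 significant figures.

Volume: 37,600 US gal × 3.785 L/gal = 142,316 L.
After draining 51% and refilling: 479 × 0.49 + 101 × 0.51 = 286.22 ppm.
Deficit to target: 313 − 286.22 = 26.78 mg/L.
As CaCO₃: 26.78 mg/L × 142,316 L = 3811 g; ÷ 100.1 = 38.07 mol Ca²⁺.
Mass: 38.07 × 147 = 5597 g.

5.60 kg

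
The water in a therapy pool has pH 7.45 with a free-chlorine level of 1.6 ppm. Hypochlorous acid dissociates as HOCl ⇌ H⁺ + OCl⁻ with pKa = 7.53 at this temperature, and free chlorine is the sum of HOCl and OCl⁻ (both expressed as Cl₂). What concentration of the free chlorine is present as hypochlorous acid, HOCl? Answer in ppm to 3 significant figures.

[OCl⁻]/[HOCl] = 10^(pH − pKa) = 10^(7.45 − 7.53) = 10^-0.08 = 0.8318.
Fraction as HOCl = 1 / (1 + 0.8318) = 0.5459.
HOCl = 0.5459 × 1.6 ppm = 0.8735 ppm.

0.873 ppm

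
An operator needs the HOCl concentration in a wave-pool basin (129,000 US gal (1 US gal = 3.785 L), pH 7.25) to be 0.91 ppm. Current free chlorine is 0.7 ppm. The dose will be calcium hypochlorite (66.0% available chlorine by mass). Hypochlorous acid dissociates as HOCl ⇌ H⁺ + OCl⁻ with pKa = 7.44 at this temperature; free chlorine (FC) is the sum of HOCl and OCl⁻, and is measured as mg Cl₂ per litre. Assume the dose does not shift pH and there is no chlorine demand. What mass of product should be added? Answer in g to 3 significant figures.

590 g

Volume: 129,000 US gal × 3.785 L/gal = 488,265 L.
[OCl⁻]/[HOCl] = 10^(pH − pKa) = 10^(7.25 − 7.44) = 0.6457; fraction as HOCl = 1/(1 + 0.6457) = 0.6077.
Free chlorine required for 0.91 ppm HOCl: 0.91 / 0.6077 = 1.498 ppm.
FC to add: 1.498 − 0.7 = 0.7975 mg/L as Cl₂.
Cl₂ equivalent: 0.7975 mg/L × 488,265 L = 389.4 g.
Product at 66.0% available Cl: 389.4 / 0.66 = 590 g.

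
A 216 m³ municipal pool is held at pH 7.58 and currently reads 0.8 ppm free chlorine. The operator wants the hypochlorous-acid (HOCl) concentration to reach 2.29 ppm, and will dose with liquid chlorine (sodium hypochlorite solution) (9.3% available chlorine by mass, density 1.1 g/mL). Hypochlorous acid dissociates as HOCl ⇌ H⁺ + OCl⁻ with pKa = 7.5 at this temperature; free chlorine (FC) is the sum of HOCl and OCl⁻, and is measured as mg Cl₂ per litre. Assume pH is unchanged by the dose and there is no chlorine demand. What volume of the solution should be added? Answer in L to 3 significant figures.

8.96 L

Volume: 216 m³ = 216,000 L.
[OCl⁻]/[HOCl] = 10^(pH − pKa) = 10^(7.58 − 7.5) = 1.202; fraction as HOCl = 1/(1 + 1.202) = 0.4541.
Free chlorine required for 2.29 ppm HOCl: 2.29 / 0.4541 = 5.043 ppm.
FC to add: 5.043 − 0.8 = 4.243 mg/L as Cl₂.
Cl₂ equivalent: 4.243 mg/L × 216,000 L = 916.5 g.
Product at 9.3% available Cl: 916.5 / 0.093 = 9855 g.
Volume: 9855 g ÷ 1.1 g/mL = 8959 mL.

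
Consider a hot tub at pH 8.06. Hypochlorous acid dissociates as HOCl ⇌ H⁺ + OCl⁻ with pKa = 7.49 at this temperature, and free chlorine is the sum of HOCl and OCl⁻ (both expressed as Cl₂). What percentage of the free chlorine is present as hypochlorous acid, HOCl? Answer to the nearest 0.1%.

[OCl⁻]/[HOCl] = 10^(pH − pKa) = 10^(8.06 − 7.49) = 10^0.57 = 3.715.
Fraction as HOCl = 1 / (1 + 3.715) = 0.2121.

21.2%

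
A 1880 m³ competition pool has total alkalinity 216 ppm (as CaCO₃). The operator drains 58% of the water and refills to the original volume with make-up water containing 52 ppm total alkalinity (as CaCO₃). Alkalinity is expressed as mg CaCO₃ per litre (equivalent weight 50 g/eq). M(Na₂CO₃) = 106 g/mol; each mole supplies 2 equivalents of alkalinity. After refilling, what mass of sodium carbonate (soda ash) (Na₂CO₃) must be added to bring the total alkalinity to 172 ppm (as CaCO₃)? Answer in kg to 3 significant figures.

102 kg

Volume: 1880 m³ = 1,880,000 L.
After draining 58% and refilling: 216 × 0.42 + 52 × 0.58 = 120.88 ppm.
Deficit to target: 172 − 120.88 = 51.12 mg/L.
As CaCO₃: 51.12 mg/L × 1,880,000 L = 96,110 g; ÷ 50 g/eq ÷ 2 = 961.1 mol Na₂CO₃.
Mass: 961.1 × 106 = 101,900 g.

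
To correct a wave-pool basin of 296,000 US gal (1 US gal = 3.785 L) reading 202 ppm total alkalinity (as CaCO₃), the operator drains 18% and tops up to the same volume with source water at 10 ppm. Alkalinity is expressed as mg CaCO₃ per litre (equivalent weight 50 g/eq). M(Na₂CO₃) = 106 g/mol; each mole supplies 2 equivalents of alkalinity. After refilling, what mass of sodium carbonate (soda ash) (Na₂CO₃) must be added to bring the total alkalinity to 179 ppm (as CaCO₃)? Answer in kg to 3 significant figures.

Volume: 296,000 US gal × 3.785 L/gal = 1,120,360 L.
After draining 18% and refilling: 202 × 0.82 + 10 × 0.18 = 167.44 ppm.
Deficit to target: 179 − 167.44 = 11.56 mg/L.
As CaCO₃: 11.56 mg/L × 1,120,360 L = 12,950 g; ÷ 50 g/eq ÷ 2 = 129.5 mol Na₂CO₃.
Mass: 129.5 × 106 = 13,730 g.

13.7 kg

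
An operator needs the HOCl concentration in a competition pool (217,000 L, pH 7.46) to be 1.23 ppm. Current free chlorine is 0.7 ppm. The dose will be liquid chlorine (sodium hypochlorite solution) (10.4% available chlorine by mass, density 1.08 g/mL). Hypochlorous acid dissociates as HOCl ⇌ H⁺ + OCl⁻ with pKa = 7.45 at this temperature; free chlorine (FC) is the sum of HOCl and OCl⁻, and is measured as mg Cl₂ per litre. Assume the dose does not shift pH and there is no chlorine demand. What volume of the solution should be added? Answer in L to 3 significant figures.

3.46 L

[OCl⁻]/[HOCl] = 10^(pH − pKa) = 10^(7.46 − 7.45) = 1.023; fraction as HOCl = 1/(1 + 1.023) = 0.4942.
Free chlorine required for 1.23 ppm HOCl: 1.23 / 0.4942 = 2.489 ppm.
FC to add: 2.489 − 0.7 = 1.789 mg/L as Cl₂.
Cl₂ equivalent: 1.789 mg/L × 217,000 L = 388.1 g.
Product at 10.4% available Cl: 388.1 / 0.104 = 3732 g.
Volume: 3732 g ÷ 1.08 g/mL = 3456 mL.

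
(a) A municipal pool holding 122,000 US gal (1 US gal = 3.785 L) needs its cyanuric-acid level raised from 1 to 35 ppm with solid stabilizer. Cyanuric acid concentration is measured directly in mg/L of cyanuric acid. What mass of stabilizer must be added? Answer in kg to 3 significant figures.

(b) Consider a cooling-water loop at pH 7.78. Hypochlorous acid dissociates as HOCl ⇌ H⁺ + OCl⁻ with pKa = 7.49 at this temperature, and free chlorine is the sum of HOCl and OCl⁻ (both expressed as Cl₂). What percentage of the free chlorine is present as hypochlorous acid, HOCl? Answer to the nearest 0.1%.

(a) Volume: 122,000 US gal × 3.785 L/gal = 461,770 L.
(a) CYA to add: (35 − 1) = 34 mg/L × 461,770 L = 15,700 g cyanuric acid.

(b) [OCl⁻]/[HOCl] = 10^(pH − pKa) = 10^(7.78 − 7.49) = 10^0.29 = 1.95.
(b) Fraction as HOCl = 1 / (1 + 1.95) = 0.339.

(a) 15.7 kg; (b) 33.9%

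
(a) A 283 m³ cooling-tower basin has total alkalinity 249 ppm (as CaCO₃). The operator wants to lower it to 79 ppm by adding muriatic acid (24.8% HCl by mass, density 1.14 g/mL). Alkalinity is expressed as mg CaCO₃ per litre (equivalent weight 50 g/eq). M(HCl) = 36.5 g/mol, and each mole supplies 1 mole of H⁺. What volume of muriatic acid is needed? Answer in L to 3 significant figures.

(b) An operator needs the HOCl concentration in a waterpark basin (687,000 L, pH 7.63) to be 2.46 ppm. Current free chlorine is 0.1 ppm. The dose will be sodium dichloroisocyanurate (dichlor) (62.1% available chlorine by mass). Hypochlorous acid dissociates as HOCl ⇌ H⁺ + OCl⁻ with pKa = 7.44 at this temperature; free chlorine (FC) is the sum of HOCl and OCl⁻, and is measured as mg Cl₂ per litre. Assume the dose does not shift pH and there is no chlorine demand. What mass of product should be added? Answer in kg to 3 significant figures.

(a) Volume: 283 m³ = 283,000 L.
(a) Alkalinity to neutralize: (249 − 79) = 170 mg/L as CaCO₃ × 283,000 L = 48,110 g as CaCO₃.
(a) Equivalents of H⁺ required: 48,110 ÷ 50 g/eq = 962.2 eq = 962.2 mol HCl.
(a) Mass of HCl: 962.2 × 36.5 = 35,120 g.
(a) Mass of 24.8% solution: 35,120 / 0.248 = 141,600 g.
(a) Volume: 141,600 g ÷ 1.14 g/mL = 124,200 mL.

(b) [OCl⁻]/[HOCl] = 10^(pH − pKa) = 10^(7.63 − 7.44) = 1.549; fraction as HOCl = 1/(1 + 1.549) = 0.3923.
(b) Free chlorine required for 2.46 ppm HOCl: 2.46 / 0.3923 = 6.27 ppm.
(b) FC to add: 6.27 − 0.1 = 6.17 mg/L as Cl₂.
(b) Cl₂ equivalent: 6.17 mg/L × 687,000 L = 4239 g.
(b) Product at 62.1% available Cl: 4239 / 0.621 = 6826 g.

(a) 124 L; (b) 6.83 kg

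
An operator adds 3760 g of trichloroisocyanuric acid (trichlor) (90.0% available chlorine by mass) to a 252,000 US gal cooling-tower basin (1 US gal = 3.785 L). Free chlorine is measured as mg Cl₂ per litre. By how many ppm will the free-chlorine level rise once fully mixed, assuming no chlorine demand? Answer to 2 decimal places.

3.55 ppm

Volume: 252,000 US gal × 3.785 L/gal = 953,820 L.
Available chlorine delivered: 3760 g × 0.9 = 3384 g as Cl₂.
Concentration rise: 3384 g / 953,820 L = 3.548 mg/L = 3.55 ppm.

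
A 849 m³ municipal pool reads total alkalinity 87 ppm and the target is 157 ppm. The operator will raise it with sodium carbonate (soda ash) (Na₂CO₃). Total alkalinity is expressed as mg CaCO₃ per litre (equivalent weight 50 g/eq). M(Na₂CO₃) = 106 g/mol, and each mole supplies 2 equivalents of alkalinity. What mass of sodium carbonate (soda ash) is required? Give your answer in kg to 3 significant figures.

63.0 kg

Volume: 849 m³ = 849,000 L.
Alkalinity to add: (157 − 87) = 70 mg/L as CaCO₃ × 849,000 L = 59,430 g as CaCO₃.
Equivalents: 59,430 g ÷ 50 g/eq = 1189 eq.
Each mole of Na₂CO₃ supplies 2 eq, so 1189 / 2 = 594.3 mol.
Mass: 594.3 mol × 106 g/mol = 63,000 g.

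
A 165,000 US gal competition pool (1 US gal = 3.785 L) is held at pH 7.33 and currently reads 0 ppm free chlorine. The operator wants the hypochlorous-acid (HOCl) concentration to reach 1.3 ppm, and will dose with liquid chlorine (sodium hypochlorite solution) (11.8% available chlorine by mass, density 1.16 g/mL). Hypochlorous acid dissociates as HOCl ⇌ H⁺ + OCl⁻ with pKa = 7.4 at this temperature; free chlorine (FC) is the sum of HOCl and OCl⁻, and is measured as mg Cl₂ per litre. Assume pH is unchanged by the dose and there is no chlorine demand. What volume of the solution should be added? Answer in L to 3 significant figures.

11.0 L

Volume: 165,000 US gal × 3.785 L/gal = 624,525 L.
[OCl⁻]/[HOCl] = 10^(pH − pKa) = 10^(7.33 − 7.4) = 0.8511; fraction as HOCl = 1/(1 + 0.8511) = 0.5402.
Free chlorine required for 1.3 ppm HOCl: 1.3 / 0.5402 = 2.406 ppm.
FC to add: 2.406 − 0 = 2.406 mg/L as Cl₂.
Cl₂ equivalent: 2.406 mg/L × 624,525 L = 1503 g.
Product at 11.8% available Cl: 1503 / 0.118 = 12,740 g.
Volume: 12,740 g ÷ 1.16 g/mL = 10,980 mL.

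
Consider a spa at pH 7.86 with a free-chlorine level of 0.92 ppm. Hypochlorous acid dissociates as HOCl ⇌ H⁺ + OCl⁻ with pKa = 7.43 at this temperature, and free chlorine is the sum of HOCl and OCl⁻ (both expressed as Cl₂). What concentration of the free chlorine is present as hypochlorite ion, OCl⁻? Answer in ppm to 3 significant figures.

0.671 ppm

[OCl⁻]/[HOCl] = 10^(pH − pKa) = 10^(7.86 − 7.43) = 10^0.43 = 2.692.
Fraction as HOCl = 1 / (1 + 2.692) = 0.2709.
OCl⁻ = (1 − 0.2709) × 0.92 ppm = 0.6708 ppm.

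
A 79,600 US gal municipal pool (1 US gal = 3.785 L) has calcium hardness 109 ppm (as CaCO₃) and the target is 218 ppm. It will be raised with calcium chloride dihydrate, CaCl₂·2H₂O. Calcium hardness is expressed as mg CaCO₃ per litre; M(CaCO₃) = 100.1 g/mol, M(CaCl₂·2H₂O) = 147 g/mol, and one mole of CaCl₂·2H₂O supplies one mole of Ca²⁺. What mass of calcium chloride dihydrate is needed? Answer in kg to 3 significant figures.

48.2 kg

Volume: 79,600 US gal × 3.785 L/gal = 301,286 L.
Hardness to add: (218 − 109) = 109 mg/L as CaCO₃ × 301,286 L = 32,840 g as CaCO₃.
Moles of Ca²⁺ (1 mol Ca²⁺ ≡ 1 mol CaCO₃): 32,840 / 100.1 g/mol = 328.1 mol.
Mass of CaCl₂·2H₂O: 328.1 × 147 = 48,230 g.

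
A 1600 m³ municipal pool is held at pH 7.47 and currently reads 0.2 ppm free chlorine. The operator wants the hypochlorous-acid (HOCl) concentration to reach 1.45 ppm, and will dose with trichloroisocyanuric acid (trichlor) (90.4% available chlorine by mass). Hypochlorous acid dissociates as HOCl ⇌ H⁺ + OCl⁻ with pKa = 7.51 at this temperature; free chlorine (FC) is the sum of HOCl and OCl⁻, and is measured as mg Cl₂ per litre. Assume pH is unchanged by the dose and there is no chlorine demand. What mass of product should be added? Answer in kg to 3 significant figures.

4.55 kg

Volume: 1600 m³ = 1,600,000 L.
[OCl⁻]/[HOCl] = 10^(pH − pKa) = 10^(7.47 − 7.51) = 0.912; fraction as HOCl = 1/(1 + 0.912) = 0.523.
Free chlorine required for 1.45 ppm HOCl: 1.45 / 0.523 = 2.772 ppm.
FC to add: 2.772 − 0.2 = 2.572 mg/L as Cl₂.
Cl₂ equivalent: 2.572 mg/L × 1,600,000 L = 4116 g.
Product at 90.4% available Cl: 4116 / 0.904 = 4553 g.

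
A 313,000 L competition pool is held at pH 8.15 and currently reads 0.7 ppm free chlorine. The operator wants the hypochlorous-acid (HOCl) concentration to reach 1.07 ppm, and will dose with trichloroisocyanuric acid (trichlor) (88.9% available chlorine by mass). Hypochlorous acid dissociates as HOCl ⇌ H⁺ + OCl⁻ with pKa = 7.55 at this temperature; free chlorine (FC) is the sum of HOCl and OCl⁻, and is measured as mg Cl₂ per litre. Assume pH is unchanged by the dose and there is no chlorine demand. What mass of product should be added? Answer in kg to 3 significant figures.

[OCl⁻]/[HOCl] = 10^(pH − pKa) = 10^(8.15 − 7.55) = 3.981; fraction as HOCl = 1/(1 + 3.981) = 0.2008.
Free chlorine required for 1.07 ppm HOCl: 1.07 / 0.2008 = 5.33 ppm.
FC to add: 5.33 − 0.7 = 4.63 mg/L as Cl₂.
Cl₂ equivalent: 4.63 mg/L × 313,000 L = 1449 g.
Product at 88.9% available Cl: 1449 / 0.889 = 1630 g.

1.63 kg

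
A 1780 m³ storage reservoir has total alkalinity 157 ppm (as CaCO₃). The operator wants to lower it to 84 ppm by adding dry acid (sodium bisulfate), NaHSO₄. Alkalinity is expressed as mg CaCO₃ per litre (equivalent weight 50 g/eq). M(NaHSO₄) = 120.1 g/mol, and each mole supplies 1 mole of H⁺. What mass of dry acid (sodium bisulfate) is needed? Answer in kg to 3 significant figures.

312 kg

Volume: 1780 m³ = 1,780,000 L.
Alkalinity to neutralize: (157 − 84) = 73 mg/L as CaCO₃ × 1,780,000 L = 129,900 g as CaCO₃.
Equivalents of H⁺ required: 129,900 ÷ 50 g/eq = 2599 eq = 2599 mol NaHSO₄.
Mass of NaHSO₄: 2599 × 120.1 = 312,100 g.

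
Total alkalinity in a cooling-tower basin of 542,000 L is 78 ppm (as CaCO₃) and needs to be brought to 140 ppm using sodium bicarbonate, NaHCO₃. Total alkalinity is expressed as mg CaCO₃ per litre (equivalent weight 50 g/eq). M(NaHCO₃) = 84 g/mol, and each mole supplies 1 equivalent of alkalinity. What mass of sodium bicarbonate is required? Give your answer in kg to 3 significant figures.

Alkalinity to add: (140 − 78) = 62 mg/L as CaCO₃ × 542,000 L = 33,600 g as CaCO₃.
Equivalents: 33,600 g ÷ 50 g/eq = 672.1 eq.
NaHCO₃ supplies 1 eq per mole → 672.1 mol.
Mass: 672.1 mol × 84 g/mol = 56,450 g.

56.5 kg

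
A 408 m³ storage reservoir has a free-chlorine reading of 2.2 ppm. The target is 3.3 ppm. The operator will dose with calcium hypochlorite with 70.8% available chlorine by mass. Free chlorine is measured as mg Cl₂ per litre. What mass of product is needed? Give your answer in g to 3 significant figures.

Volume: 408 m³ = 408,000 L.
Chlorine deficit: 3.3 − 2.2 = 1.1 ppm = 1.1 mg/L as Cl₂.
Cl₂ equivalent needed: 1.1 mg/L × 408,000 L = 448,800 mg = 448.8 g.
Product at 70.8% available chlorine: 448.8 / 0.708 = 633.9 g.

634 g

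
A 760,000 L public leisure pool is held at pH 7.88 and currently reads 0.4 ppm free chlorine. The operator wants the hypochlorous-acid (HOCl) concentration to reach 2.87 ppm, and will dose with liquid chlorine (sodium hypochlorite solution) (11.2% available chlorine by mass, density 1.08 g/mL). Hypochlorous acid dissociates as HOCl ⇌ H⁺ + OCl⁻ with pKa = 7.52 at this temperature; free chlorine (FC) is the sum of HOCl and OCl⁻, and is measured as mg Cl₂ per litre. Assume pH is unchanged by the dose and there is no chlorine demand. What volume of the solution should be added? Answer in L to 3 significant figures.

[OCl⁻]/[HOCl] = 10^(pH − pKa) = 10^(7.88 − 7.52) = 2.291; fraction as HOCl = 1/(1 + 2.291) = 0.3039.
Free chlorine required for 2.87 ppm HOCl: 2.87 / 0.3039 = 9.445 ppm.
FC to add: 9.445 − 0.4 = 9.045 mg/L as Cl₂.
Cl₂ equivalent: 9.045 mg/L × 760,000 L = 6874 g.
Product at 11.2% available Cl: 6874 / 0.112 = 61,380 g.
Volume: 61,380 g ÷ 1.08 g/mL = 56,830 mL.

56.8 L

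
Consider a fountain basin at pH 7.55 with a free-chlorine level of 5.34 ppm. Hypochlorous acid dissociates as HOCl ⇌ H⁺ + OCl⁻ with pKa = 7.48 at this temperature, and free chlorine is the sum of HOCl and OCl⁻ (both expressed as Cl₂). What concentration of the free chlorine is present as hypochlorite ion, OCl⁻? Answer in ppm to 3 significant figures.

[OCl⁻]/[HOCl] = 10^(pH − pKa) = 10^(7.55 − 7.48) = 10^0.07 = 1.175.
Fraction as HOCl = 1 / (1 + 1.175) = 0.4598.
OCl⁻ = (1 − 0.4598) × 5.34 ppm = 2.885 ppm.

2.88 ppm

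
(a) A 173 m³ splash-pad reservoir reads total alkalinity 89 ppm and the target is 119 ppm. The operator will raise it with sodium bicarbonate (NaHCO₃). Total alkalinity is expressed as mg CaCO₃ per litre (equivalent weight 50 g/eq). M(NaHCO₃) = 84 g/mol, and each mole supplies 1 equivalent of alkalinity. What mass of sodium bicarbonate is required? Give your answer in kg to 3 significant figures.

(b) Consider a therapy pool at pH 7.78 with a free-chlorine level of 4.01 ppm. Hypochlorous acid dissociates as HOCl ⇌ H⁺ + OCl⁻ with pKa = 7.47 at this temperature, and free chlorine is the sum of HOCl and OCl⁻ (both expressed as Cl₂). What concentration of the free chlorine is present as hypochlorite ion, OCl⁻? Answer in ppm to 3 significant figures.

(a) Volume: 173 m³ = 173,000 L.
(a) Alkalinity to add: (119 − 89) = 30 mg/L as CaCO₃ × 173,000 L = 5190 g as CaCO₃.
(a) Equivalents: 5190 g ÷ 50 g/eq = 103.8 eq.
(a) NaHCO₃ supplies 1 eq per mole → 103.8 mol.
(a) Mass: 103.8 mol × 84 g/mol = 8719 g.

(b) [OCl⁻]/[HOCl] = 10^(pH − pKa) = 10^(7.78 − 7.47) = 10^0.31 = 2.042.
(b) Fraction as HOCl = 1 / (1 + 2.042) = 0.3288.
(b) OCl⁻ = (1 − 0.3288) × 4.01 ppm = 2.692 ppm.

(a) 8.72 kg; (b) 2.69 ppm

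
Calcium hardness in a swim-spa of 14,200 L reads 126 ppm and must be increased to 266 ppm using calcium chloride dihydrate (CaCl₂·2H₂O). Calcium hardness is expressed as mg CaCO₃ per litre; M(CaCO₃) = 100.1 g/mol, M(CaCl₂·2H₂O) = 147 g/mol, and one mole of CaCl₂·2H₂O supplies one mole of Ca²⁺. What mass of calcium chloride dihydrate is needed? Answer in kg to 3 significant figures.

2.92 kg

Hardness to add: (266 − 126) = 140 mg/L as CaCO₃ × 14,200 L = 1988 g as CaCO₃.
Moles of Ca²⁺ (1 mol Ca²⁺ ≡ 1 mol CaCO₃): 1988 / 100.1 g/mol = 19.86 mol.
Mass of CaCl₂·2H₂O: 19.86 × 147 = 2919 g.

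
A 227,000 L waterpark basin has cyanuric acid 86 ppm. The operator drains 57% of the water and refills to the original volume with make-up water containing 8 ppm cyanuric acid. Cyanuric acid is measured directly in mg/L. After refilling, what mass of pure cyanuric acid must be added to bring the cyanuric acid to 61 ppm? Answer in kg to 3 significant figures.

After draining 57% and refilling: 86 × 0.43 + 8 × 0.57 = 41.54 ppm.
Deficit to target: 61 − 41.54 = 19.46 mg/L.
Mass: 19.46 mg/L × 227,000 L = 4417 g cyanuric acid.

4.42 kg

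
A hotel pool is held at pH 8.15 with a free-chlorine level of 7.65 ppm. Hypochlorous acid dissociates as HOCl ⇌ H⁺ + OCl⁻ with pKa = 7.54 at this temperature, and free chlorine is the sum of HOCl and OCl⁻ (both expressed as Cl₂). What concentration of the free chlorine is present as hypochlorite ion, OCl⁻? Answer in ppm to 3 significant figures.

6.14 ppm

[OCl⁻]/[HOCl] = 10^(pH − pKa) = 10^(8.15 − 7.54) = 10^0.61 = 4.074.
Fraction as HOCl = 1 / (1 + 4.074) = 0.1971.
OCl⁻ = (1 − 0.1971) × 7.65 ppm = 6.142 ppm.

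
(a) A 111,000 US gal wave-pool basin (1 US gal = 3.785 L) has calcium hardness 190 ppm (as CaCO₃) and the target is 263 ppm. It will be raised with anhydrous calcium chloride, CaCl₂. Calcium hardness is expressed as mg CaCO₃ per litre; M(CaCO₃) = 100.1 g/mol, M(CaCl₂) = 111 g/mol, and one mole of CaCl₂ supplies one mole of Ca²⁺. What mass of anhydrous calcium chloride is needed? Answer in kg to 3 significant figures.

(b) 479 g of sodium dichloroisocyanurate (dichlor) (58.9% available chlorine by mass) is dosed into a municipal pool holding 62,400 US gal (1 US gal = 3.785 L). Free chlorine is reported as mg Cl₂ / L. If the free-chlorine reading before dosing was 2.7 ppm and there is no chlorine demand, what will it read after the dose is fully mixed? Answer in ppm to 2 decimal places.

(a) Volume: 111,000 US gal × 3.785 L/gal = 420,135 L.
(a) Hardness to add: (263 − 190) = 73 mg/L as CaCO₃ × 420,135 L = 30,670 g as CaCO₃.
(a) Moles of Ca²⁺ (1 mol Ca²⁺ ≡ 1 mol CaCO₃): 30,670 / 100.1 g/mol = 306.4 mol.
(a) Mass of CaCl₂: 306.4 × 111 = 34,010 g.

(b) Volume: 62,400 US gal × 3.785 L/gal = 236,184 L.
(b) Available chlorine delivered: 479 g × 0.589 = 282.1 g as Cl₂.
(b) Concentration rise: 282.1 g / 236,184 L = 1.195 mg/L = 1.19 ppm.
(b) Final FC: 2.7 + 1.19 = 3.89 ppm.

(a) 34.0 kg; (b) 3.89 ppm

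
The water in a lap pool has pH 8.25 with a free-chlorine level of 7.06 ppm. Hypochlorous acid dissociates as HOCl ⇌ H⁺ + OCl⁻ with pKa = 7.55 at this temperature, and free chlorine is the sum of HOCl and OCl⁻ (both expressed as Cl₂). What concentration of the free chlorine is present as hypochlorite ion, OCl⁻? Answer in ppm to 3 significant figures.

5.89 ppm

[OCl⁻]/[HOCl] = 10^(pH − pKa) = 10^(8.25 − 7.55) = 10^0.70 = 5.012.
Fraction as HOCl = 1 / (1 + 5.012) = 0.1663.
OCl⁻ = (1 − 0.1663) × 7.06 ppm = 5.886 ppm.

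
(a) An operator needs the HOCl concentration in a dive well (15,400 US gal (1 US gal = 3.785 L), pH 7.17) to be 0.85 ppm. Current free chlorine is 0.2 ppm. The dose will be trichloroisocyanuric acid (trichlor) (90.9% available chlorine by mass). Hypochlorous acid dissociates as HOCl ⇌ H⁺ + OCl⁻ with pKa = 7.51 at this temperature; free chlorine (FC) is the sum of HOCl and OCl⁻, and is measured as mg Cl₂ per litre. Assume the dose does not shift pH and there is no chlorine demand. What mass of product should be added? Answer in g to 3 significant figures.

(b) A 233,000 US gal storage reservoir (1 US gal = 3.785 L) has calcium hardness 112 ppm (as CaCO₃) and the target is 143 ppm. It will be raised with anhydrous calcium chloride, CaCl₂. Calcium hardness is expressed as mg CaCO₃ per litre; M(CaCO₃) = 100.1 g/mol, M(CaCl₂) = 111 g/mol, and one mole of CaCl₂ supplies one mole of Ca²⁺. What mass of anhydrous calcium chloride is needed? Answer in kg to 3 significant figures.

(a) Volume: 15,400 US gal × 3.785 L/gal = 58,289 L.
(a) [OCl⁻]/[HOCl] = 10^(pH − pKa) = 10^(7.17 − 7.51) = 0.4571; fraction as HOCl = 1/(1 + 0.4571) = 0.6863.
(a) Free chlorine required for 0.85 ppm HOCl: 0.85 / 0.6863 = 1.239 ppm.
(a) FC to add: 1.239 − 0.2 = 1.039 mg/L as Cl₂.
(a) Cl₂ equivalent: 1.039 mg/L × 58,289 L = 60.53 g.
(a) Product at 90.9% available Cl: 60.53 / 0.909 = 66.59 g.

(b) Volume: 233,000 US gal × 3.785 L/gal = 881,905 L.
(b) Hardness to add: (143 − 112) = 31 mg/L as CaCO₃ × 881,905 L = 27,340 g as CaCO₃.
(b) Moles of Ca²⁺ (1 mol Ca²⁺ ≡ 1 mol CaCO₃): 27,340 / 100.1 g/mol = 273.1 mol.
(b) Mass of CaCl₂: 273.1 × 111 = 30,320 g.

(a) 66.6 g; (b) 30.3 kg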